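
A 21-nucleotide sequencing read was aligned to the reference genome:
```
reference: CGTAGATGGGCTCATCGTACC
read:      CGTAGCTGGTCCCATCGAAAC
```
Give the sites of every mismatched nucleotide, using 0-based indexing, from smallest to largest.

5, 9, 11, 17, 19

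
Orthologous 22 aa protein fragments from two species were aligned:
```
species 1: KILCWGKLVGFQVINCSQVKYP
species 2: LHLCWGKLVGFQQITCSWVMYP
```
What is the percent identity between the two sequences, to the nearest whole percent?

73%

Mismatches at positions 1, 2, 13, 15, 18, 20 (1-based): 6 of 22.
Identical positions: 16/22 = 72.73% → 73%.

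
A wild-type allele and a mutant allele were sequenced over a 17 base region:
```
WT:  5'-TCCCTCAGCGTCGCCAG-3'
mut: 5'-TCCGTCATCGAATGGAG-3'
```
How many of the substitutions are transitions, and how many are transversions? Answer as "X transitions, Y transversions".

0 transitions, 7 transversions

Transitions (purine↔purine or pyrimidine↔pyrimidine): none.
Transversions (purine↔pyrimidine): 4 C→G, 8 G→T, 11 T→A, 12 C→A, 13 G→T, 14 C→G, 15 C→G.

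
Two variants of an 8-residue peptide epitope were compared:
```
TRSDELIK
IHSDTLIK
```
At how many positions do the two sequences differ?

3

Comparing position by position, 3 positions differ: 1 (T/I), 2 (R/H), 5 (E/T).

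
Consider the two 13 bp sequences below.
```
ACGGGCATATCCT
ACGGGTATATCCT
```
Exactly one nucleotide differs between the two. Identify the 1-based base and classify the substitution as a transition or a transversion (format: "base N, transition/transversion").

base 6, transition

Base 6 changes C→T. C is a pyrimidine and T is a pyrimidine, so this is a transition.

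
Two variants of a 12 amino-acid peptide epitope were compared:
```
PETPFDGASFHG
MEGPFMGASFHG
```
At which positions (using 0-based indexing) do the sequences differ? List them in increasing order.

Scanning 0-based: 0: P/M; 2: T/G; 5: D/M.

0, 2, 5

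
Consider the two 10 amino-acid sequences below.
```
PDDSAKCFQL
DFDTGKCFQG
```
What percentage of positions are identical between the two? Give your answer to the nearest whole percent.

50%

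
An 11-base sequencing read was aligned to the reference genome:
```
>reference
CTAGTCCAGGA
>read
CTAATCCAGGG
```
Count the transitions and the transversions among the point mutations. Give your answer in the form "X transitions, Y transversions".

Transitions (purine↔purine or pyrimidine↔pyrimidine): 4 G→A, 11 A→G.
Transversions (purine↔pyrimidine): none.

2 transitions, 0 transversions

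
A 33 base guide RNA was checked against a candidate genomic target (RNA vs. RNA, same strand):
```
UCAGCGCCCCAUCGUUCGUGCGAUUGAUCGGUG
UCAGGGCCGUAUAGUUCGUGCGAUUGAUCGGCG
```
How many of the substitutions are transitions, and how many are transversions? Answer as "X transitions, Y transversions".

Transitions (purine↔purine or pyrimidine↔pyrimidine): 10 C→U, 32 U→C.
Transversions (purine↔pyrimidine): 5 C→G, 9 C→G, 13 C→A.

2 transitions, 3 transversions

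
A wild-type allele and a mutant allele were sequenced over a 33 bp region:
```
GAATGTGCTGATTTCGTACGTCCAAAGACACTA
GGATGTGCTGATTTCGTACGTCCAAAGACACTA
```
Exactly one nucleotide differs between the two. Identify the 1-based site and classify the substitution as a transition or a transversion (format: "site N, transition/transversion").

site 2, transition

The sequences differ only at site 2: A→G (purine→purine), a transition.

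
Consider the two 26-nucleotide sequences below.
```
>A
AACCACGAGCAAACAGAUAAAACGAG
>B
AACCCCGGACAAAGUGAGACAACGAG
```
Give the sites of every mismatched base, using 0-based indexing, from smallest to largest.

4, 7, 8, 13, 14, 17, 19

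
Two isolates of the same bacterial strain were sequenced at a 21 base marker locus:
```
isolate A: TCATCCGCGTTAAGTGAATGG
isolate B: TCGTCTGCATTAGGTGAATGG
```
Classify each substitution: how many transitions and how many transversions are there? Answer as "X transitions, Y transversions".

4 transitions, 0 transversions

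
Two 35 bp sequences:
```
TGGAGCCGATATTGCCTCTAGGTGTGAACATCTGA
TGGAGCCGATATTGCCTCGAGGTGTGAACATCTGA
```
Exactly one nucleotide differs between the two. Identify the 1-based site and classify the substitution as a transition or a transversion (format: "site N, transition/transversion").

The sequences differ only at site 19: T→G (pyrimidine→purine), a transversion.

site 19, transversion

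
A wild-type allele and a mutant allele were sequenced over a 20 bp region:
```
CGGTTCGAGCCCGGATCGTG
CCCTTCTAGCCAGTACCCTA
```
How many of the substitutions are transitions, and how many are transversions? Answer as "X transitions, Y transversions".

2 transitions, 6 transversions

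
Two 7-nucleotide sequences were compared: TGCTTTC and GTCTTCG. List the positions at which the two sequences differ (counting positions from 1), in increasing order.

Differences at position 1 (T→G), position 2 (G→T), position 6 (T→C), position 7 (C→G).

1, 2, 6, 7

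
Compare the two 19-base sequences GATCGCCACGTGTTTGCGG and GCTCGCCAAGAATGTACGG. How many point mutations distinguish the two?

6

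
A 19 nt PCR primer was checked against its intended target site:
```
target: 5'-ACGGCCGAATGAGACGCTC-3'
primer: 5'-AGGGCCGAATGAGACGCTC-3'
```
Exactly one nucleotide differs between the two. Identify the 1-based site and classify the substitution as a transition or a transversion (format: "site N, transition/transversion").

site 2, transversion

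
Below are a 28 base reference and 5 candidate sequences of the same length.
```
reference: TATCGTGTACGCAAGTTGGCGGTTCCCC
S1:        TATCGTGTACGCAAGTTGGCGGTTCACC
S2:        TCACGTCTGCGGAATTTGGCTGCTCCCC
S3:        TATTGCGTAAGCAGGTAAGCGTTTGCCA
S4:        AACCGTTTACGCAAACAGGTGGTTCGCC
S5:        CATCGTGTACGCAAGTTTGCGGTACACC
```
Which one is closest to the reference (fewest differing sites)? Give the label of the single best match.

S1 differs at 1 site; S2 differs at 8 sites; S3 differs at 9 sites; S4 differs at 8 sites; S5 differs at 4 sites. The closest is S1.

S1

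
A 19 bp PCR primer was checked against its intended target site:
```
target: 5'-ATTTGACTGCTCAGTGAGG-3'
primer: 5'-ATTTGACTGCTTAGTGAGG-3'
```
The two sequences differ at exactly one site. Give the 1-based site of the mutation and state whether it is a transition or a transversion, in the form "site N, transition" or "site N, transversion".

The sequences differ only at site 12: C→T (pyrimidine→pyrimidine), a transition.

site 12, transition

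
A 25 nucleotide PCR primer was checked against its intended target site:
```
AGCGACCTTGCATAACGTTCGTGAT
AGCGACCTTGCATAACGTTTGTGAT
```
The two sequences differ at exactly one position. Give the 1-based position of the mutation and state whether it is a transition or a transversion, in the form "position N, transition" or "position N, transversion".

Position 20 changes C→T. C is a pyrimidine and T is a pyrimidine, so this is a transition.

position 20, transition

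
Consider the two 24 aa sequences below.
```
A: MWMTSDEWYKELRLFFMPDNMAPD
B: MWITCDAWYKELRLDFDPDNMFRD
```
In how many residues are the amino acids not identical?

7

Mismatches (1-based): residue 3: M→I; residue 5: S→C; residue 7: E→A; residue 15: F→D; residue 17: M→D; residue 22: A→F; residue 23: P→R.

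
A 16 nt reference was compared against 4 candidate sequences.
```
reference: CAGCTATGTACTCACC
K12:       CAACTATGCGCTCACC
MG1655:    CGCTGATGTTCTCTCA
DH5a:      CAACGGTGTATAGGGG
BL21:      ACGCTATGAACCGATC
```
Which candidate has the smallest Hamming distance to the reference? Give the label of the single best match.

K12

K12 differs at 3 positions; MG1655 differs at 7 positions; DH5a differs at 9 positions; BL21 differs at 6 positions. The closest is K12.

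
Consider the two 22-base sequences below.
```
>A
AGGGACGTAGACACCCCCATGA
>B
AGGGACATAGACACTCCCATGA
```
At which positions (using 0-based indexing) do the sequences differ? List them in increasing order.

Differences at position 6 (G→A), position 14 (C→T).

6, 14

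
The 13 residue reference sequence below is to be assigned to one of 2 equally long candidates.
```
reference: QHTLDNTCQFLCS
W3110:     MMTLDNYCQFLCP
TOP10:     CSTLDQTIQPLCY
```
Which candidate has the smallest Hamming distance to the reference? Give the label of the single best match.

W3110

Hamming distances to reference — W3110: 4; TOP10: 6.
Smallest is W3110 with 4 mismatches.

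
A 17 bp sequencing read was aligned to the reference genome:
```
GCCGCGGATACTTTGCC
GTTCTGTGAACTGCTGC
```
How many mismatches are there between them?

Comparing position by position, 11 sites differ: 2 (C/T), 3 (C/T), 4 (G/C), 5 (C/T), 7 (G/T), 8 (A/G), 9 (T/A), 13 (T/G), 14 (T/C), 15 (G/T), 16 (C/G).

11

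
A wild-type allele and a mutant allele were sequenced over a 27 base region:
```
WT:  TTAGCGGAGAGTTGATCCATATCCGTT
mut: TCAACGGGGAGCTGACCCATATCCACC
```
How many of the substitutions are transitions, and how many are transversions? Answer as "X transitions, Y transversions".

8 transitions, 0 transversions

Transitions (purine↔purine or pyrimidine↔pyrimidine): 2 T→C, 4 G→A, 8 A→G, 12 T→C, 16 T→C, 25 G→A, 26 T→C, 27 T→C.
Transversions (purine↔pyrimidine): none.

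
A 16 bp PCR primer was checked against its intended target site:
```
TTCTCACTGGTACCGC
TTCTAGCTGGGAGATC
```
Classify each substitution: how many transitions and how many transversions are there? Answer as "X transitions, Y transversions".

Mismatches (1-based):
site 5: C→A (pyrimidine→purine, transversion)
site 6: A→G (purine→purine, transition)
site 11: T→G (pyrimidine→purine, transversion)
site 13: C→G (pyrimidine→purine, transversion)
site 14: C→A (pyrimidine→purine, transversion)
site 15: G→T (purine→pyrimidine, transversion)

1 transition, 5 transversions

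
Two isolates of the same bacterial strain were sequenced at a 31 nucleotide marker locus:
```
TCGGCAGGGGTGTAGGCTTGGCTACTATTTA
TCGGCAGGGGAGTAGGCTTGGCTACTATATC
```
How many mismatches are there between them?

The sequences differ at positions 11, 29, 31 (1-based) — 3 in total.

3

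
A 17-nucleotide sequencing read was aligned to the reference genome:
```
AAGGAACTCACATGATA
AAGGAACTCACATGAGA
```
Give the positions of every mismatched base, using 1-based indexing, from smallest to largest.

Differences at position 16 (T→G).

16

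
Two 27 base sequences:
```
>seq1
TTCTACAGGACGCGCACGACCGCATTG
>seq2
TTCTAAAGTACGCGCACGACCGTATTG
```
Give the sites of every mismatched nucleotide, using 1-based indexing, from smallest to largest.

Scanning 1-based: 6: C/A; 9: G/T; 23: C/T.

6, 9, 23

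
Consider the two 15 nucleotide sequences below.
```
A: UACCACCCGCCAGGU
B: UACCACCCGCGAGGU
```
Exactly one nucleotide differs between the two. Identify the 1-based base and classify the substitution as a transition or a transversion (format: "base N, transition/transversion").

base 11, transversion

Base 11 changes C→G. C is a pyrimidine and G is a purine, so this is a transversion.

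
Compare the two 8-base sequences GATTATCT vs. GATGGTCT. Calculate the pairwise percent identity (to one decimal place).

75.0%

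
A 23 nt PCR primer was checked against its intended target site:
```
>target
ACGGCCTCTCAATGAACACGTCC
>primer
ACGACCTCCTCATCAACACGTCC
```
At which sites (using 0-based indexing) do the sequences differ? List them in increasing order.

3, 8, 9, 10, 13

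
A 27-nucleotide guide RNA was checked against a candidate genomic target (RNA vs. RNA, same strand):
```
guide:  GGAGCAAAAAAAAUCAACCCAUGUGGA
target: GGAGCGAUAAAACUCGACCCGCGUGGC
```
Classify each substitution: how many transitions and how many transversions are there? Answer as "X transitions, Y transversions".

Transitions (purine↔purine or pyrimidine↔pyrimidine): 6 A→G, 16 A→G, 21 A→G, 22 U→C.
Transversions (purine↔pyrimidine): 8 A→U, 13 A→C, 27 A→C.

4 transitions, 3 transversions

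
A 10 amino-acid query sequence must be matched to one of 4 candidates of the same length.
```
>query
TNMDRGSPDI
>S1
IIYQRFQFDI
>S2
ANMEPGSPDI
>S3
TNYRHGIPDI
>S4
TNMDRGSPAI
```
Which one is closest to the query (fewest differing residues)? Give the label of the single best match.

S4

Hamming distances to query — S1: 7; S2: 3; S3: 4; S4: 1.
Smallest is S4 with 1 mismatch.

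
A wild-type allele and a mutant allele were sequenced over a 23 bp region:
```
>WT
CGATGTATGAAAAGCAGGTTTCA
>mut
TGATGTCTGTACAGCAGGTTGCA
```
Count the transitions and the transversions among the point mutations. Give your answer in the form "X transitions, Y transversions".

1 transition, 4 transversions

Transitions (purine↔purine or pyrimidine↔pyrimidine): 1 C→T.
Transversions (purine↔pyrimidine): 7 A→C, 10 A→T, 12 A→C, 21 T→G.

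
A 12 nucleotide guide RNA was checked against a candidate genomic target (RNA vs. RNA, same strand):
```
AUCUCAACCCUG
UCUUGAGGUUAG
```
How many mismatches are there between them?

9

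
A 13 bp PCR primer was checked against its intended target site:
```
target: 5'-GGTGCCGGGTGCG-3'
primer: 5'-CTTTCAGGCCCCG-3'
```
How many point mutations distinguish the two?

7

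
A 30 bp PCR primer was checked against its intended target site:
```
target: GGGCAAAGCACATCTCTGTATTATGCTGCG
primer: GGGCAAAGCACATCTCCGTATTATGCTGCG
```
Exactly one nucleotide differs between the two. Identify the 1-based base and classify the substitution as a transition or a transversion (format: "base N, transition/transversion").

The sequences differ only at base 17: T→C (pyrimidine→pyrimidine), a transition.

base 17, transition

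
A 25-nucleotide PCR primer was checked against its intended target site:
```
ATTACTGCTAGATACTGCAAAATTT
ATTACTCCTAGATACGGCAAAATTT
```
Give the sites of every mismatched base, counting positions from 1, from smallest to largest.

7, 16

Scanning 1-based: 7: G/C; 16: T/G.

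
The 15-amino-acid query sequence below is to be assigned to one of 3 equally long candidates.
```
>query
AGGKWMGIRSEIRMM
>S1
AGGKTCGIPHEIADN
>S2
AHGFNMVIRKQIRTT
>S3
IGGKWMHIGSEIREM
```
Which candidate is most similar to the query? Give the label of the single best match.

S3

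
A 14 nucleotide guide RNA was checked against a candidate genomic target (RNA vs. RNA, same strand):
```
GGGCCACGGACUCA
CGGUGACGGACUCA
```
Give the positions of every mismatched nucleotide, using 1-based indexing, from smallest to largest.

1, 4, 5

Differences at position 1 (G→C), position 4 (C→U), position 5 (C→G).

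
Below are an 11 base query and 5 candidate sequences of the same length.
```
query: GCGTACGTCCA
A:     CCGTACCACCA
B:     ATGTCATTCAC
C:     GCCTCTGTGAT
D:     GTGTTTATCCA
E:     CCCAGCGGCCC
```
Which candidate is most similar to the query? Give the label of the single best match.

A differs at 3 bases; B differs at 7 bases; C differs at 6 bases; D differs at 4 bases; E differs at 6 bases. The closest is A.

A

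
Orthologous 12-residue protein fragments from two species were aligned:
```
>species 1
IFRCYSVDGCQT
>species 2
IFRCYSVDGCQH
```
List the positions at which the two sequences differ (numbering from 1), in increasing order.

Scanning 1-based: 12: T/H.

12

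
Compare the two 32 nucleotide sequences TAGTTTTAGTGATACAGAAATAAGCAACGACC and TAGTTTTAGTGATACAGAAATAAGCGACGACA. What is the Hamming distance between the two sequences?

Comparing position by position, 2 bases differ: 26 (A/G), 32 (C/A).

2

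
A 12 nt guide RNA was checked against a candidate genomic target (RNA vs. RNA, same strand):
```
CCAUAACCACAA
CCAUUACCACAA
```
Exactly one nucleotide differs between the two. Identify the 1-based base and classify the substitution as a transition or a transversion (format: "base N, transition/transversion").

Base 5 changes A→U. A is a purine and U is a pyrimidine, so this is a transversion.

base 5, transversion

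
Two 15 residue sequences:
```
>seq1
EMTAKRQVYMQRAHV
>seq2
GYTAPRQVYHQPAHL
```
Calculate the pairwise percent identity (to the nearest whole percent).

60%

6 positions differ (1, 2, 5, 10, 12, 15), so 9 of 15 match: 9/15 = 60%.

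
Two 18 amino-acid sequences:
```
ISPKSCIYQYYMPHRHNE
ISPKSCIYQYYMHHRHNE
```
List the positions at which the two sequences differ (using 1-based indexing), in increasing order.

Scanning 1-based: 13: P/H.

13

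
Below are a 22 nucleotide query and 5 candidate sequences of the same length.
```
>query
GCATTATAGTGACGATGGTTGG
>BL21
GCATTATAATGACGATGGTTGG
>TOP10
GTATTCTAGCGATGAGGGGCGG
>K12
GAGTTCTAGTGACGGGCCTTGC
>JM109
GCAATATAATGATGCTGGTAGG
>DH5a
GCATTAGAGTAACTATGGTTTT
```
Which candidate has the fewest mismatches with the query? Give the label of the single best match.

BL21

BL21 differs at 1 site; TOP10 differs at 7 sites; K12 differs at 8 sites; JM109 differs at 5 sites; DH5a differs at 5 sites. The closest is BL21.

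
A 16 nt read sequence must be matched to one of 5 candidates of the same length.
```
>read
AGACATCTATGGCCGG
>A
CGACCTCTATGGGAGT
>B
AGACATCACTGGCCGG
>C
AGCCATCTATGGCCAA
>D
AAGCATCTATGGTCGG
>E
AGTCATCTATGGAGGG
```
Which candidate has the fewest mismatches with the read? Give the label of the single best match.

B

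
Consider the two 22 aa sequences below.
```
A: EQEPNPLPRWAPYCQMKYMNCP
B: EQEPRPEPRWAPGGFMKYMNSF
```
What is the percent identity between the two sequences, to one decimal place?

68.2%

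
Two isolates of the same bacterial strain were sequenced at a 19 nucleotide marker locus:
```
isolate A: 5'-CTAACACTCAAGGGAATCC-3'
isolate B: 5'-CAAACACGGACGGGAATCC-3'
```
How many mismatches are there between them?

Comparing position by position, 4 positions differ: 2 (T/A), 8 (T/G), 9 (C/G), 11 (A/C).

4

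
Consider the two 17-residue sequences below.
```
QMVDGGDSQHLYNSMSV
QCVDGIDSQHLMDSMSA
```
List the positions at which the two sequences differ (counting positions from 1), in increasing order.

2, 6, 12, 13, 17

Differences at position 2 (M→C), position 6 (G→I), position 12 (Y→M), position 13 (N→D), position 17 (V→A).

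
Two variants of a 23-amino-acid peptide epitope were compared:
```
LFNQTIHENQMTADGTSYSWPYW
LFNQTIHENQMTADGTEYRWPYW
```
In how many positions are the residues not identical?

Comparing position by position, 2 positions differ: 17 (S/E), 19 (S/R).

2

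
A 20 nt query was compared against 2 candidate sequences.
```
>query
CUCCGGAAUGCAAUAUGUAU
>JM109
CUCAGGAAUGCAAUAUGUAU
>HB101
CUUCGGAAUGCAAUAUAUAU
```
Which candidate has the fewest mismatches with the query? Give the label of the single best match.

JM109

Hamming distances to query — JM109: 1; HB101: 2.
Smallest is JM109 with 1 mismatch.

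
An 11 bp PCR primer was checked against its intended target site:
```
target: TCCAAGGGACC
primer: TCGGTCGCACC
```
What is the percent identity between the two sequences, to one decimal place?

54.5%

Mismatches at positions 3, 4, 5, 6, 8 (1-based): 5 of 11.
Identical positions: 6/11 = 54.55% → 54.5%.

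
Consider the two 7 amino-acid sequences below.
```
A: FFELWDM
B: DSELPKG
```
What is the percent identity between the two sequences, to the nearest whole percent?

Mismatches at positions 1, 2, 5, 6, 7 (1-based): 5 of 7.
Identical positions: 2/7 = 28.57% → 29%.

29%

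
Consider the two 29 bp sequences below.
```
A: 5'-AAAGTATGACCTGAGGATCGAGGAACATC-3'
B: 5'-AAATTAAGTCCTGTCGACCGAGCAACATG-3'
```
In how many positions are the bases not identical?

The sequences differ at positions 4, 7, 9, 14, 15, 18, 23, 29 (1-based) — 8 in total.

8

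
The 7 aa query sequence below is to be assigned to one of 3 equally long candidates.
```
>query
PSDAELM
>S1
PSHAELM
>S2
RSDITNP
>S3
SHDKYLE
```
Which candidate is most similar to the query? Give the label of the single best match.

S1

S1 differs at 1 position; S2 differs at 5 positions; S3 differs at 5 positions. The closest is S1.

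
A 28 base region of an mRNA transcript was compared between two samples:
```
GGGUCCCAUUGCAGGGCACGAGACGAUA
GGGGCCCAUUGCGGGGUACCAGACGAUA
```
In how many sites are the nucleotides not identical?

Comparing position by position, 4 sites differ: 4 (U/G), 13 (A/G), 17 (C/U), 20 (G/C).

4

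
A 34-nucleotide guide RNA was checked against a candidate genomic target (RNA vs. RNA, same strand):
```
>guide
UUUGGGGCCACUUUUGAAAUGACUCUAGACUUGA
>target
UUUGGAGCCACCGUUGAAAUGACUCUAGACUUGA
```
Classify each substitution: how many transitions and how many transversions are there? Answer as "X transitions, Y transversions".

Mismatches (1-based):
site 6: G→A (purine→purine, transition)
site 12: U→C (pyrimidine→pyrimidine, transition)
site 13: U→G (pyrimidine→purine, transversion)

2 transitions, 1 transversion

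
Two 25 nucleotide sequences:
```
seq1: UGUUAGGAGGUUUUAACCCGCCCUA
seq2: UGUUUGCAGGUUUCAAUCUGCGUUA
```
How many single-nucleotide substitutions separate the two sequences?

7

Comparing position by position, 7 positions differ: 5 (A/U), 7 (G/C), 14 (U/C), 17 (C/U), 19 (C/U), 22 (C/G), 23 (C/U).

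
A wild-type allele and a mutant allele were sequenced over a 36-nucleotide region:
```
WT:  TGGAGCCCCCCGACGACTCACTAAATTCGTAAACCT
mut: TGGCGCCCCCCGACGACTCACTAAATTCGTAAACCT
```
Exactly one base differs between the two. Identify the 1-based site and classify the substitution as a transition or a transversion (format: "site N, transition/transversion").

site 4, transversion

The sequences differ only at site 4: A→C (purine→pyrimidine), a transversion.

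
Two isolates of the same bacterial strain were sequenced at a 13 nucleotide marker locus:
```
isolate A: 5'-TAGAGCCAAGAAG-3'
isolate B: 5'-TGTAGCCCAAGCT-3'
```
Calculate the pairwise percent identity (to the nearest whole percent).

46%

Mismatches at positions 2, 3, 8, 10, 11, 12, 13 (1-based): 7 of 13.
Identical positions: 6/13 = 46.15% → 46%.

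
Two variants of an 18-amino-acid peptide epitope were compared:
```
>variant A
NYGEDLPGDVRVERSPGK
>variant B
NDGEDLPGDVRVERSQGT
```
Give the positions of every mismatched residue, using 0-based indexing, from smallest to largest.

1, 15, 17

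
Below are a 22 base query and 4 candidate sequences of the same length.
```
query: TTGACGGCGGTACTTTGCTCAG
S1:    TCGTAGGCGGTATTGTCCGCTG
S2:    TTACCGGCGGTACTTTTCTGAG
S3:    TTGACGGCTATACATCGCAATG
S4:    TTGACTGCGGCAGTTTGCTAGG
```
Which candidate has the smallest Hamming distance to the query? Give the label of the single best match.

S2

Hamming distances to query — S1: 8; S2: 4; S3: 7; S4: 5.
Smallest is S2 with 4 mismatches.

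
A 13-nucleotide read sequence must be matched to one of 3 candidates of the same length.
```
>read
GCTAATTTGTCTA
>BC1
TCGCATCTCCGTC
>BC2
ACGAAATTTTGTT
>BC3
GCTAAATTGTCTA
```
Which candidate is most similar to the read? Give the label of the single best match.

BC3

BC1 differs at 8 positions; BC2 differs at 6 positions; BC3 differs at 1 position. The closest is BC3.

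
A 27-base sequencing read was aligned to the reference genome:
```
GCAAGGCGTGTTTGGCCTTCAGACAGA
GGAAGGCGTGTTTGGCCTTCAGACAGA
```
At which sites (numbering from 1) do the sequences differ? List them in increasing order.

2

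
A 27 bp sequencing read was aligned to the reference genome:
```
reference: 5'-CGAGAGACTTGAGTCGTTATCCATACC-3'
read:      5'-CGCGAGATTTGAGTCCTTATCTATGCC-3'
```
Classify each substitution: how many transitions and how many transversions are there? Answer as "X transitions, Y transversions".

3 transitions, 2 transversions

Mismatches (1-based):
site 3: A→C (purine→pyrimidine, transversion)
site 8: C→T (pyrimidine→pyrimidine, transition)
site 16: G→C (purine→pyrimidine, transversion)
site 22: C→T (pyrimidine→pyrimidine, transition)
site 25: A→G (purine→purine, transition)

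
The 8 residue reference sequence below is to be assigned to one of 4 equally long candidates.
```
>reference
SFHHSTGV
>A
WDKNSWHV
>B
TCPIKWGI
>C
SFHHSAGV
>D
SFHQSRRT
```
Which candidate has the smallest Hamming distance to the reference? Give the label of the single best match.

C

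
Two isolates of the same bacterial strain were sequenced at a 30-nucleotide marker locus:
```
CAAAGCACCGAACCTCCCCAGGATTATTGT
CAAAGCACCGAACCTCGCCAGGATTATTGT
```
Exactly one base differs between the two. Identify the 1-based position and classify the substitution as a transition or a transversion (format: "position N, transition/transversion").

position 17, transversion

The sequences differ only at position 17: C→G (pyrimidine→purine), a transversion.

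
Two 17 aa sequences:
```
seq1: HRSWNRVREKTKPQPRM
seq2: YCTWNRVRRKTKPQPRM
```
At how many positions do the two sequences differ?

The sequences differ at positions 1, 2, 3, 9 (1-based) — 4 in total.

4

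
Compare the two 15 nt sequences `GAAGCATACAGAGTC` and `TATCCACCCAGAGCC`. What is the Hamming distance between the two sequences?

Mismatches (1-based): base 1: G→T; base 3: A→T; base 4: G→C; base 7: T→C; base 8: A→C; base 14: T→C.

6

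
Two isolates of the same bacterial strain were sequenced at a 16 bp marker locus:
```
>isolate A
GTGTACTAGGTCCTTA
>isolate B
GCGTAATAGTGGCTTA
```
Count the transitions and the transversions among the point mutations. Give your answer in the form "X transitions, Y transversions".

1 transition, 4 transversions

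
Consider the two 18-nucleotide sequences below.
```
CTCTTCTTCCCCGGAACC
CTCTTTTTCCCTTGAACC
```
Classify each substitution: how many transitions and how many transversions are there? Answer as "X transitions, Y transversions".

2 transitions, 1 transversion

Transitions (purine↔purine or pyrimidine↔pyrimidine): 6 C→T, 12 C→T.
Transversions (purine↔pyrimidine): 13 G→T.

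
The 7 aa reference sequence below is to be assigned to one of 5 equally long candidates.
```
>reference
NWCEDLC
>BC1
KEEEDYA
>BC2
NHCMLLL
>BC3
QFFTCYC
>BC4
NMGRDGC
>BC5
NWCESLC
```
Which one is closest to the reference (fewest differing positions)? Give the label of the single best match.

Hamming distances to reference — BC1: 5; BC2: 4; BC3: 6; BC4: 4; BC5: 1.
Smallest is BC5 with 1 mismatch.

BC5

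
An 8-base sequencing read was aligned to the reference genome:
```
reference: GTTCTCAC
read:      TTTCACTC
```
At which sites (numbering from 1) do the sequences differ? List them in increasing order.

1, 5, 7

Differences at site 1 (G→T), site 5 (T→A), site 7 (A→T).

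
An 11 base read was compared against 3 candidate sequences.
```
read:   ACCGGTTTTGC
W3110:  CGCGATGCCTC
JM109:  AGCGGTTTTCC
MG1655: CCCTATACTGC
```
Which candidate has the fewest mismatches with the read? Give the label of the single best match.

JM109

Hamming distances to read — W3110: 7; JM109: 2; MG1655: 5.
Smallest is JM109 with 2 mismatches.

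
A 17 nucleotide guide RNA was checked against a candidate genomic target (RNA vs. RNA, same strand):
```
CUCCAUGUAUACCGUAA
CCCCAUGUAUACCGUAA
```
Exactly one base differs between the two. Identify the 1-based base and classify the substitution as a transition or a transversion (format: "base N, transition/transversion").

Base 2 changes U→C. U is a pyrimidine and C is a pyrimidine, so this is a transition.

base 2, transition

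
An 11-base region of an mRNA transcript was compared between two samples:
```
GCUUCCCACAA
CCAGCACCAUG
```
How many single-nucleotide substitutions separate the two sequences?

8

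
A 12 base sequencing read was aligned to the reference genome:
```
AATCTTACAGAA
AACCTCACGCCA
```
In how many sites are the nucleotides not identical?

The sequences differ at sites 3, 6, 9, 10, 11 (1-based) — 5 in total.

5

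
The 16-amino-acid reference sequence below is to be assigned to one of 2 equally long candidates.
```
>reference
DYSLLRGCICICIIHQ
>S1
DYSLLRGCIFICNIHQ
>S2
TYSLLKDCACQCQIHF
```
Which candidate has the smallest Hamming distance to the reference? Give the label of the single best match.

S1

Hamming distances to reference — S1: 2; S2: 7.
Smallest is S1 with 2 mismatches.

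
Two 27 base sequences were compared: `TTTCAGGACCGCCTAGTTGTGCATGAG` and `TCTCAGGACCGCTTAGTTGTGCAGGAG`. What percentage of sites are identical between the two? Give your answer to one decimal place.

88.9%

Mismatches at positions 2, 13, 24 (1-based): 3 of 27.
Identical positions: 24/27 = 88.89% → 88.9%.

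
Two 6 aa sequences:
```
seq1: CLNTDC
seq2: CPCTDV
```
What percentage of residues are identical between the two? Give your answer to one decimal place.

50.0%

Mismatches at positions 2, 3, 6 (1-based): 3 of 6.
Identical positions: 3/6 = 50% → 50.0%.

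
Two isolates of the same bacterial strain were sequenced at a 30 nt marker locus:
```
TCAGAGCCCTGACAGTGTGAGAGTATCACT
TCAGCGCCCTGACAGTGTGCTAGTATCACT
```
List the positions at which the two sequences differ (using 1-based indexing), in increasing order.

Scanning 1-based: 5: A/C; 20: A/C; 21: G/T.

5, 20, 21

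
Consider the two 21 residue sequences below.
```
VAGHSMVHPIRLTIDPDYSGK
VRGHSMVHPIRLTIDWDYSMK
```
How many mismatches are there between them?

3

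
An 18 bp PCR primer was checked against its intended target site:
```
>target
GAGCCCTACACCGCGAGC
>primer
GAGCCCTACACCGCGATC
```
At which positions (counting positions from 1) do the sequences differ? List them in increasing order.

17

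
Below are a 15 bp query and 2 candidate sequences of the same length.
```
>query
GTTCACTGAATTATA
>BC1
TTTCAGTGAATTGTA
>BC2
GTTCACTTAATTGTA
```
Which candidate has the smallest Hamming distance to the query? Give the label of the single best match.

BC2

Hamming distances to query — BC1: 3; BC2: 2.
Smallest is BC2 with 2 mismatches.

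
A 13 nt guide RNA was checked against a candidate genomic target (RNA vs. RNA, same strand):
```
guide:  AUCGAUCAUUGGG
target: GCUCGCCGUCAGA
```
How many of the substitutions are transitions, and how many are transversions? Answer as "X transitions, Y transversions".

Transitions (purine↔purine or pyrimidine↔pyrimidine): 1 A→G, 2 U→C, 3 C→U, 5 A→G, 6 U→C, 8 A→G, 10 U→C, 11 G→A, 13 G→A.
Transversions (purine↔pyrimidine): 4 G→C.

9 transitions, 1 transversion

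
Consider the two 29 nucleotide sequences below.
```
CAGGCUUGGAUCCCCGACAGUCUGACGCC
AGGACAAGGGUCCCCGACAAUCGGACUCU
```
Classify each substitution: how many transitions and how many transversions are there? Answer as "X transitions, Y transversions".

5 transitions, 5 transversions

Transitions (purine↔purine or pyrimidine↔pyrimidine): 2 A→G, 4 G→A, 10 A→G, 20 G→A, 29 C→U.
Transversions (purine↔pyrimidine): 1 C→A, 6 U→A, 7 U→A, 23 U→G, 27 G→U.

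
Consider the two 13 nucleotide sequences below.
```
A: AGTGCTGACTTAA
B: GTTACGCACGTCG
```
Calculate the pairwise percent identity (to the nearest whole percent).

38%

8 positions differ (1, 2, 4, 6, 7, 10, 12, 13), so 5 of 13 match: 5/13 = 38.46%.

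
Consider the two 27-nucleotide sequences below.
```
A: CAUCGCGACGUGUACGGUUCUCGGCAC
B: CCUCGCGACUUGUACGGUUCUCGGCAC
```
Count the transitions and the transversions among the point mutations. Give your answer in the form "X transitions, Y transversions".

0 transitions, 2 transversions

Mismatches (1-based):
base 2: A→C (purine→pyrimidine, transversion)
base 10: G→U (purine→pyrimidine, transversion)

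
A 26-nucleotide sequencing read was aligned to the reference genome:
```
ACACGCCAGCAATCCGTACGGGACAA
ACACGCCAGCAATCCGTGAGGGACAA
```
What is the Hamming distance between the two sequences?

2

The sequences differ at bases 18, 19 (1-based) — 2 in total.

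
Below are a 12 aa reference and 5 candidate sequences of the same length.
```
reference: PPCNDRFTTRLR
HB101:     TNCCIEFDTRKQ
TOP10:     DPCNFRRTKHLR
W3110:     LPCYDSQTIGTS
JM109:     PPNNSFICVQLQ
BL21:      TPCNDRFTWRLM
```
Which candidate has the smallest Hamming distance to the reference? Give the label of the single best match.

HB101 differs at 8 positions; TOP10 differs at 5 positions; W3110 differs at 8 positions; JM109 differs at 8 positions; BL21 differs at 3 positions. The closest is BL21.

BL21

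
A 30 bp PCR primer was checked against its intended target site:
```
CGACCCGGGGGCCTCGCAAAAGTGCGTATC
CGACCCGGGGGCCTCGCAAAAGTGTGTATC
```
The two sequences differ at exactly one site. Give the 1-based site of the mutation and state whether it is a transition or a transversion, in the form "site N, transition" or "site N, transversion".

site 25, transition

Site 25 changes C→T. C is a pyrimidine and T is a pyrimidine, so this is a transition.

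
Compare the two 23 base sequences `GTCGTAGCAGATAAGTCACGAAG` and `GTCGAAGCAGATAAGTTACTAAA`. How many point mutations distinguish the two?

4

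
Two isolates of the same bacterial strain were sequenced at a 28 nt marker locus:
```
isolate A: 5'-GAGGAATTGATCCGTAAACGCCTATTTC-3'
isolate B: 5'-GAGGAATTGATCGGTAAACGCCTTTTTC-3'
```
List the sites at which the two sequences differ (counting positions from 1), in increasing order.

Differences at site 13 (C→G), site 24 (A→T).

13, 24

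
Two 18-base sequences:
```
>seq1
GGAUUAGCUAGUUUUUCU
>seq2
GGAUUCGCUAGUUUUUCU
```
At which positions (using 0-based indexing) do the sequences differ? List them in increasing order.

5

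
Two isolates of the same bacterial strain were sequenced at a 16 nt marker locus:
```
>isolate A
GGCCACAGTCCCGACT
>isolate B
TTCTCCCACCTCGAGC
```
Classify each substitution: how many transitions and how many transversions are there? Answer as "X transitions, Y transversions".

5 transitions, 5 transversions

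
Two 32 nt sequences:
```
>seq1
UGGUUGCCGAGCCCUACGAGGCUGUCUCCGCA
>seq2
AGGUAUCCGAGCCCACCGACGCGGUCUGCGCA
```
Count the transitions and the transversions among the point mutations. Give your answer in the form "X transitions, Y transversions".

0 transitions, 8 transversions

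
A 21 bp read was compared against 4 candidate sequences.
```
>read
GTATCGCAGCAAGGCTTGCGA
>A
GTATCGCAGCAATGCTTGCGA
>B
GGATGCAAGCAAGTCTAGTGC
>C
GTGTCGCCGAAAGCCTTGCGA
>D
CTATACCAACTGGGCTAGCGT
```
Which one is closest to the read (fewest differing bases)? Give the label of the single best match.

A

Hamming distances to read — A: 1; B: 8; C: 4; D: 8.
Smallest is A with 1 mismatch.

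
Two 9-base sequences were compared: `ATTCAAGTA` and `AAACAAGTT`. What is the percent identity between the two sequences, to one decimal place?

66.7%

Mismatches at positions 2, 3, 9 (1-based): 3 of 9.
Identical positions: 6/9 = 66.67% → 66.7%.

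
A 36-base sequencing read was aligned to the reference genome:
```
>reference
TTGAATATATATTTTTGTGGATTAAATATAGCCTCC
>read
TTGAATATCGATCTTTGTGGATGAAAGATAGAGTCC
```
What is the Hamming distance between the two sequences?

7

The sequences differ at positions 9, 10, 13, 23, 27, 32, 33 (1-based) — 7 in total.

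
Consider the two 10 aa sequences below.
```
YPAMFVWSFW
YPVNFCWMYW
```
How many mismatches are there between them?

5

Mismatches (1-based): residue 3: A→V; residue 4: M→N; residue 6: V→C; residue 8: S→M; residue 9: F→Y.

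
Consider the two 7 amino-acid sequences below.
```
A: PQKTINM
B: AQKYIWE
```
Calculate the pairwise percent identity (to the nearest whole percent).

Mismatches at positions 1, 4, 6, 7 (1-based): 4 of 7.
Identical positions: 3/7 = 42.86% → 43%.

43%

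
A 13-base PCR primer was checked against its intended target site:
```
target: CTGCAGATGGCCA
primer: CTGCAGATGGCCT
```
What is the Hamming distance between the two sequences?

1

Comparing position by position, 1 base differs: 13 (A/T).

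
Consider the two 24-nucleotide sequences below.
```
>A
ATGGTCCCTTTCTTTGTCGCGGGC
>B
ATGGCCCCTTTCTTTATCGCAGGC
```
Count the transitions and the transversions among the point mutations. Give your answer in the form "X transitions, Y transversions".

Mismatches (1-based):
base 5: T→C (pyrimidine→pyrimidine, transition)
base 16: G→A (purine→purine, transition)
base 21: G→A (purine→purine, transition)

3 transitions, 0 transversions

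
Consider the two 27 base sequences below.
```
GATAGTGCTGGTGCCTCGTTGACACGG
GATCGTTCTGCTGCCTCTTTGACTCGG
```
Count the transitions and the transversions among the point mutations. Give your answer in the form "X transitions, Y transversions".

0 transitions, 5 transversions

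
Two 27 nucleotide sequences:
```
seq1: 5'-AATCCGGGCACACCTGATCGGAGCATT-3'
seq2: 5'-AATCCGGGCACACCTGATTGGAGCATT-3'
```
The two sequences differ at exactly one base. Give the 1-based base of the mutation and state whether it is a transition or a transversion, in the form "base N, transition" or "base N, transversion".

base 19, transition

The sequences differ only at base 19: C→T (pyrimidine→pyrimidine), a transition.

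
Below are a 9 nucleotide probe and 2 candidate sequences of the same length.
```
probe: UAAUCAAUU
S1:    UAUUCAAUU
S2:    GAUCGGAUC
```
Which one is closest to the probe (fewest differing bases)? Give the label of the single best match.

S1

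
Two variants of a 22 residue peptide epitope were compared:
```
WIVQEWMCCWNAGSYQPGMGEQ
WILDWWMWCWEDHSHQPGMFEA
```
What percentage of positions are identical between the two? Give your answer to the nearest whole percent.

55%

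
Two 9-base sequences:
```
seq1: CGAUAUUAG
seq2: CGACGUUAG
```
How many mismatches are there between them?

Mismatches (1-based): site 4: U→C; site 5: A→G.

2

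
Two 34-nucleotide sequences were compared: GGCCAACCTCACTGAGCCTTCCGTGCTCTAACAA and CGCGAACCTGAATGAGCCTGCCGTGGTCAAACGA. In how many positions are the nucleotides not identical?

The sequences differ at positions 1, 4, 10, 12, 20, 26, 29, 33 (1-based) — 8 in total.

8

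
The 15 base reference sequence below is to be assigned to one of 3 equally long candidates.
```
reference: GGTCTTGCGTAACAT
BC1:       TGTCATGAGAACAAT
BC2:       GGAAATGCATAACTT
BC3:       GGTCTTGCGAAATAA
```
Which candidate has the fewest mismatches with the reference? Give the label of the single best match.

BC1 differs at 6 sites; BC2 differs at 5 sites; BC3 differs at 3 sites. The closest is BC3.

BC3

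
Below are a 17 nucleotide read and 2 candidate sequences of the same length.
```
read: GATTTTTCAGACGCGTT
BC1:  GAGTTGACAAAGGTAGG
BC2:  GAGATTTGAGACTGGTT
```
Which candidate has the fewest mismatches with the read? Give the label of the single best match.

BC1 differs at 9 bases; BC2 differs at 5 bases. The closest is BC2.

BC2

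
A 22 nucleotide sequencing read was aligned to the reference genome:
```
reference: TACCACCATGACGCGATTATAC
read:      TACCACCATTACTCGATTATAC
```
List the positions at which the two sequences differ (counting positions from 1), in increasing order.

10, 13

Differences at position 10 (G→T), position 13 (G→T).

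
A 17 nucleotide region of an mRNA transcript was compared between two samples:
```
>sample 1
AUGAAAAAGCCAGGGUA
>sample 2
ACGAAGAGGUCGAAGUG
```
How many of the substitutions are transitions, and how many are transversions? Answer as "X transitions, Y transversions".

Mismatches (1-based):
position 2: U→C (pyrimidine→pyrimidine, transition)
position 6: A→G (purine→purine, transition)
position 8: A→G (purine→purine, transition)
position 10: C→U (pyrimidine→pyrimidine, transition)
position 12: A→G (purine→purine, transition)
position 13: G→A (purine→purine, transition)
position 14: G→A (purine→purine, transition)
position 17: A→G (purine→purine, transition)

8 transitions, 0 transversions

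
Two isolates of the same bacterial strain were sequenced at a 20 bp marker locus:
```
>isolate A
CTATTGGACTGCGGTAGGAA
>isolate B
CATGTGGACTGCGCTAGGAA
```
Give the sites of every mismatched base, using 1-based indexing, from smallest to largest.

2, 3, 4, 14

Scanning 1-based: 2: T/A; 3: A/T; 4: T/G; 14: G/C.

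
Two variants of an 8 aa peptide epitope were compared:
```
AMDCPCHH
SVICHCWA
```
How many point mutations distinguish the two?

6

The sequences differ at residues 1, 2, 3, 5, 7, 8 (1-based) — 6 in total.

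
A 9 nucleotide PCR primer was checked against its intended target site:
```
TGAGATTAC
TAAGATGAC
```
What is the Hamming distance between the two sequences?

Comparing position by position, 2 bases differ: 2 (G/A), 7 (T/G).

2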